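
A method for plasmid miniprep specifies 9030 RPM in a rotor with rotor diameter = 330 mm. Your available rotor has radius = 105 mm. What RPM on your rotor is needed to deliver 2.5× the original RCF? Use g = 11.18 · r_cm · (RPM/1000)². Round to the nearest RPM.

17898 RPM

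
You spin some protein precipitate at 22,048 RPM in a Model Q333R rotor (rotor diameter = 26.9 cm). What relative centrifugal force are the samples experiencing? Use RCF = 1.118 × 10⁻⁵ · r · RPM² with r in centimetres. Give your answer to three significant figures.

r = 26.9 / 2 = 13.45 cm
RCF = 1.118 × 10⁻⁵ × 13.45 × (22048)² = 1.118 × 10⁻⁵ × 13.45 × 486,114,304 ≈ 73,097.5 × g

73100 x g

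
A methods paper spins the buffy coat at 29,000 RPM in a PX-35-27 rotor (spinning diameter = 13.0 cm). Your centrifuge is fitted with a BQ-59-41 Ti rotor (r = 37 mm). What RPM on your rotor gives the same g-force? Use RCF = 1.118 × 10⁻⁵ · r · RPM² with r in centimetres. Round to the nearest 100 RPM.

38400 RPM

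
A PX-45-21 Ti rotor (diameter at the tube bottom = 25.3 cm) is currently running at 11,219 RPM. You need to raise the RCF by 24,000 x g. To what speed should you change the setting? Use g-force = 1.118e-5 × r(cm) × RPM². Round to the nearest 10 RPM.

N₂ ≈ 17190 RPM

r = 25.3 / 2 = 12.65 cm
Current RCF = 1.118 × 10⁻⁵ × 12.65 × (11219)² = 1.118 × 10⁻⁵ × 12.65 × 125,865,961 ≈ 17,800.8 × g
Target RCF = 17,800.8 + 24,000 = 41,800.8 × g
N² = 41,800.8 / (14.1427 × 10⁻⁵) = 295,564,496
N ≈ √295,564,496 ≈ 17,192.0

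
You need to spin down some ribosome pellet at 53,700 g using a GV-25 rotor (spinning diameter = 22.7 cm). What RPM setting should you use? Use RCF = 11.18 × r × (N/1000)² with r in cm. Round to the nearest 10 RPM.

r = 22.7 / 2 = 11.35 cm
53,700 = 11.18 × 11.35 × (N/1000)²
(N/1000)² = 53,700 / 126.893 = 423.1912
N = 1000 × √423.1912 ≈ 20,571.6

≈ 20570 RPM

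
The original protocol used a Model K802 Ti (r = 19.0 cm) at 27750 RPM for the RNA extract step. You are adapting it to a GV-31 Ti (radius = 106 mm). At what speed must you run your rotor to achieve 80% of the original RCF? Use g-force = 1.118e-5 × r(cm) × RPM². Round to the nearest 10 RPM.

RCF_original = 1.118 × 10⁻⁵ × 19 × (27750)² = 1.118 × 10⁻⁵ × 19 × 770,062,500 ≈ 163,576.7 × g
Target RCF = 0.8 × 163,576.7 ≈ 130,861.4 × g
Your rotor: r = 106 mm = 10.6 cm
130,861.4 = 1.118 × 10⁻⁵ × 10.6 × N²
N² = 130,861.4 / (11.8508 × 10⁻⁵) = 1,104,241,064
N ≈ √1,104,241,064 ≈ 33,230.1

≈ 33230 RPM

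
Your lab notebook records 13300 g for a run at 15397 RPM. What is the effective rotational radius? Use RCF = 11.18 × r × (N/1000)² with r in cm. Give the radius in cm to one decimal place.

≈ 5.0 cm

13300 = 11.18 × r × (15.397)²
r = 13300 / (11.18 × 237.067609) = 13300 / 2650.416 ≈ 5.018 cm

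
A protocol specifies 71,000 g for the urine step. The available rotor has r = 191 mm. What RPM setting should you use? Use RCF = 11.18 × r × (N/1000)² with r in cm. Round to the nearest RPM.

r = 191 mm = 19.1 cm
RCF = 11.18 × r × (N/1000)²
71,000 = 11.18 × 19.1 × (N/1000)²
(N/1000)² = 71,000 / 213.538 = 332.4935
N = 1000 × √332.4935 ≈ 18,234.4

N ≈ 18234 RPM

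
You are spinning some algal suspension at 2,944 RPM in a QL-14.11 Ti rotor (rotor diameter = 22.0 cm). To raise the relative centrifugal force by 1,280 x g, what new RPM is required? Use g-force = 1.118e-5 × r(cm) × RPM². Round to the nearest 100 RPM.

r = 22.0 / 2 = 11 cm
Current RCF = 1.118 × 10⁻⁵ × 11 × (2944)² = 1.118 × 10⁻⁵ × 11 × 8,667,136 ≈ 1,065.9 × g
Target RCF = 1,065.9 + 1,280 = 2,345.9 × g
N² = 2,345.9 / (12.298 × 10⁻⁵) = 19,075,459
N ≈ √19,075,459 ≈ 4,367.5

≈ 4400 RPM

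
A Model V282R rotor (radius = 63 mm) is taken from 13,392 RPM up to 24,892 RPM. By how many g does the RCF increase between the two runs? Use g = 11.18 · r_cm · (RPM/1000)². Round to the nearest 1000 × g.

r = 63 mm = 6.3 cm
RCF₁ = 11.18 × 6.3 × (13.392)² = 11.18 × 6.3 × 179.345664 ≈ 12,632 × g
RCF₂ = 11.18 × 6.3 × (24.892)² = 11.18 × 6.3 × 619.611664 ≈ 43,641.7 × g
Increase = 43,641.7 − 12,632 = 31,009.7

≈ 31000 g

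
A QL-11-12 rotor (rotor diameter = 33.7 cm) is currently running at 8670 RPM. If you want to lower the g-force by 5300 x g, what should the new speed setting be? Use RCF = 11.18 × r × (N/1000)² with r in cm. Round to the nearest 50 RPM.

r = 33.7 / 2 = 16.85 cm
Current RCF = 11.18 × 16.85 × (8.67)² = 11.18 × 16.85 × 75.1689 ≈ 14,160.5 × g
Target RCF = 14,160.5 − 5,300 = 8,860.5 × g
(N/1000)² = 8,860.5 / 188.383 = 47.0345
N = 1000 × √47.0345 ≈ 6,858.2

N₂ ≈ 6850 RPM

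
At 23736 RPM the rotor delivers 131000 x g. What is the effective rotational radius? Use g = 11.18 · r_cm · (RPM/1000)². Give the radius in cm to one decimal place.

131000 = 11.18 × r × (23.736)²
r = 131000 / (11.18 × 563.397696) = 131000 / 6298.786 ≈ 20.798 cm

20.8 cm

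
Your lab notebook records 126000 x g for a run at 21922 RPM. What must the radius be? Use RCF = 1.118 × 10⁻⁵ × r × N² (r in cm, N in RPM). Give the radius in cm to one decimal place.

r ≈ 23.5 cm

126000 = 1.118 × 10⁻⁵ × r × (21922)²
r = 126000 / (1.118 × 10⁻⁵ × 480,574,084) = 126000 / 5372.818 ≈ 23.451 cm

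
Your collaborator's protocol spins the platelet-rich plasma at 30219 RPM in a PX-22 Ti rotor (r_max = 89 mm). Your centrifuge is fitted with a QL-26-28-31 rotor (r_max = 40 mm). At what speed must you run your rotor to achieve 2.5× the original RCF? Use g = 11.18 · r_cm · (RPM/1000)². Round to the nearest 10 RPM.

≈ 71270 RPM

Original rotor: r = 89 mm = 8.9 cm
RCF_original = 11.18 × 8.9 × (30.219)² = 11.18 × 8.9 × 913.187961 ≈ 90,864 × g
Target RCF = 2.5 × 90,864 ≈ 227,160 × g
Your rotor: r = 40 mm = 4.0 cm
227,160 = 11.18 × 4 × (N/1000)²
(N/1000)² = 227,160 / 44.72 = 5079.606
N = 1000 × √5079.606 ≈ 71,271.4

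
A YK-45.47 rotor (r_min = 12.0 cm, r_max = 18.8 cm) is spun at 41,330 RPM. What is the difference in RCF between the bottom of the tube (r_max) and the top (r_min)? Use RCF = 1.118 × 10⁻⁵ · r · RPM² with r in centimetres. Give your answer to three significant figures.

≈ 130000 x g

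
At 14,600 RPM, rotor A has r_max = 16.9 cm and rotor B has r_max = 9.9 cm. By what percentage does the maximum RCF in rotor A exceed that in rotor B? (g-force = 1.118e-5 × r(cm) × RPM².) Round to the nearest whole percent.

At equal RPM, RCF scales linearly with r: ratio = 16.9 / 9.9 = 1.7071.
So rotor A delivers 70.7% more g-force.

71%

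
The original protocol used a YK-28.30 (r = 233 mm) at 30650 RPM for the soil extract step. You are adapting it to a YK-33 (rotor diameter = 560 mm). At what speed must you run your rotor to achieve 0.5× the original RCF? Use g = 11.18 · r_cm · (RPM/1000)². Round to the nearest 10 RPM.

Original rotor: r = 233 mm = 23.3 cm
RCF_original = 11.18 × 23.3 × (30.65)² = 11.18 × 23.3 × 939.4225 ≈ 244,713.9 × g
Target RCF = 0.5 × 244,713.9 ≈ 122,356.9 × g
Your rotor: r = 560 mm / 2 = 280 mm = 28 cm
122,356.9 = 11.18 × 28 × (N/1000)²
(N/1000)² = 122,356.9 / 313.04 = 390.8667
N = 1000 × √390.8667 ≈ 19,770.3

≈ 19770 RPM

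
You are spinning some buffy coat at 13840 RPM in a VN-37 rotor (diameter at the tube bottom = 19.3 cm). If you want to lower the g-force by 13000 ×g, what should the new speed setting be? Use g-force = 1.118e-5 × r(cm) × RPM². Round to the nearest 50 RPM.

r = 19.3 / 2 = 9.65 cm
Current RCF = 1.118 × 10⁻⁵ × 9.65 × (13840)² = 1.118 × 10⁻⁵ × 9.65 × 191,545,600 ≈ 20,665.3 × g
Target RCF = 20,665.3 − 13,000 = 7,665.3 × g
N² = 7,665.3 / (10.7887 × 10⁻⁵) = 71,049,339
N ≈ √71,049,339 ≈ 8,429.1

N₂ ≈ 8450 RPM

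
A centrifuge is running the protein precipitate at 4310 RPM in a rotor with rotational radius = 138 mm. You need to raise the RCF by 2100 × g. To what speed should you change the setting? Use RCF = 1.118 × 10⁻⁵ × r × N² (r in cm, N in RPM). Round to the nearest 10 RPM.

r = 138 mm = 13.8 cm
Current RCF = 1.118 × 10⁻⁵ × 13.8 × (4310)² = 1.118 × 10⁻⁵ × 13.8 × 18,576,100 ≈ 2,866 × g
Target RCF = 2,866 + 2,100 = 4,966 × g
N² = 4,966 / (15.4284 × 10⁻⁵) = 32,187,395
N ≈ √32,187,395 ≈ 5,673.4

5670 RPM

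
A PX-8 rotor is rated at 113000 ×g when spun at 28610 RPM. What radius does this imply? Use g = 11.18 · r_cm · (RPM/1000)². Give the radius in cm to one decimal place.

≈ 12.3 cm

113000 = 11.18 × r × (28.61)²
r = 113000 / (11.18 × 818.5321) = 113000 / 9151.189 ≈ 12.348 cm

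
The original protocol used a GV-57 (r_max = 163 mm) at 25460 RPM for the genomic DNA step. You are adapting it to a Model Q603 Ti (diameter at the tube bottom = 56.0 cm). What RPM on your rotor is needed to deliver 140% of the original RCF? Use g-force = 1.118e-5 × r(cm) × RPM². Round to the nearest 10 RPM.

Original rotor: r = 163 mm = 16.3 cm
RCF_original = 1.118 × 10⁻⁵ × 16.3 × (25460)² = 1.118 × 10⁻⁵ × 16.3 × 648,211,600 ≈ 118,126.2 × g
Target RCF = 1.4 × 118,126.2 ≈ 165,376.7 × g
Your rotor: r = 56.0 / 2 = 28 cm
165,376.7 = 1.118 × 10⁻⁵ × 28 × N²
N² = 165,376.7 / (31.304 × 10⁻⁵) = 528,292,550
N ≈ √528,292,550 ≈ 22,984.6

22980 RPM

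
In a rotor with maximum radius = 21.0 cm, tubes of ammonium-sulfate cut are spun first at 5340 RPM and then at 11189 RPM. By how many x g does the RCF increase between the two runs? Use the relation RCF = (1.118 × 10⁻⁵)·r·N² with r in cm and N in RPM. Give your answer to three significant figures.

22700 x g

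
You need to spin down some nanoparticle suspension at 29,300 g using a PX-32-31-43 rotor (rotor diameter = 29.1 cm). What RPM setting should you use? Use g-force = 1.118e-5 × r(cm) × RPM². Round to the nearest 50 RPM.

r = 29.1 / 2 = 14.55 cm
RCF = 1.118 × 10⁻⁵ × r × N²
29,300 = 1.118 × 10⁻⁵ × 14.55 × N²
N² = 29,300 / (16.2669 × 10⁻⁵) = 180,120,367
N ≈ √180,120,367 ≈ 13,420.9

N ≈ 13400 RPM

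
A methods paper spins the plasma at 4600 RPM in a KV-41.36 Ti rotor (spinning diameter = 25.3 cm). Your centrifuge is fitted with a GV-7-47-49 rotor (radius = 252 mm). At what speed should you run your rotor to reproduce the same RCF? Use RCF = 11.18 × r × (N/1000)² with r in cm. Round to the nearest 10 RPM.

Original rotor: r = 25.3 / 2 = 12.65 cm
RCF_original = 11.18 × 12.65 × (4.6)² = 11.18 × 12.65 × 21.16 ≈ 2,992.6 × g
Your rotor: r = 252 mm = 25.2 cm
2,992.6 = 11.18 × 25.2 × (N/1000)²
(N/1000)² = 2,992.6 / 281.736 = 10.622
N = 1000 × √10.622 ≈ 3,259.1

≈ 3260 RPM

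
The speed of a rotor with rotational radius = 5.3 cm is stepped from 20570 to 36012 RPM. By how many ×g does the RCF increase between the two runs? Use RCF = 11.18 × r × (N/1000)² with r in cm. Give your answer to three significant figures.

51800 ×g

RCF₁ = 11.18 × 5.3 × (20.57)² = 11.18 × 5.3 × 423.1249 ≈ 25,071.8 × g
RCF₂ = 11.18 × 5.3 × (36.012)² = 11.18 × 5.3 × 1,296.864144 ≈ 76,844.4 × g
Increase = 76,844.4 − 25,071.8 = 51,772.6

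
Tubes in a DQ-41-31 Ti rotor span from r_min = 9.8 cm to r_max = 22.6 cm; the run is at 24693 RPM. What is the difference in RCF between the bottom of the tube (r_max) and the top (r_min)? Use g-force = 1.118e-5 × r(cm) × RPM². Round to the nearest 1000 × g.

RCF_max = 1.118 × 10⁻⁵ × 22.6 × (24693)² = 1.118 × 10⁻⁵ × 22.6 × 609,744,249 ≈ 154,062.9 × g
RCF_min = 1.118 × 10⁻⁵ × 9.8 × (24693)² = 1.118 × 10⁻⁵ × 9.8 × 609,744,249 ≈ 66,806 × g
ΔRCF = 154,062.9 − 66,806 = 87,256.9

≈ 87000 g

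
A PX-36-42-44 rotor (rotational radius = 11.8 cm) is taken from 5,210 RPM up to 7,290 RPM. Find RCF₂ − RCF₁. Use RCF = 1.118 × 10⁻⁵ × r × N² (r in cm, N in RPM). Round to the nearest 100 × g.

3400 g

RCF₁ = 1.118 × 10⁻⁵ × 11.8 × (5210)² = 1.118 × 10⁻⁵ × 11.8 × 27,144,100 ≈ 3,581 × g
RCF₂ = 1.118 × 10⁻⁵ × 11.8 × (7290)² = 1.118 × 10⁻⁵ × 11.8 × 53,144,100 ≈ 7,011 × g
Increase = 7,011 − 3,581 = 3,430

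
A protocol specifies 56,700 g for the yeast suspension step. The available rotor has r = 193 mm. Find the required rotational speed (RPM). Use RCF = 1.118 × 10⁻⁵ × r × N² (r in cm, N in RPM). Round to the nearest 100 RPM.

≈ 16200 RPM

r = 193 mm = 19.3 cm
56,700 = 1.118 × 10⁻⁵ × 19.3 × N²
N² = 56,700 / (21.5774 × 10⁻⁵) = 262,774,940
N ≈ √262,774,940 ≈ 16,210.3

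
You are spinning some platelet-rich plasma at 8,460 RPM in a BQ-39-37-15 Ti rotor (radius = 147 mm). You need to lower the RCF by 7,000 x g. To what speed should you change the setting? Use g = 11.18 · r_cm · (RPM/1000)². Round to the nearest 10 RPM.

5380 RPM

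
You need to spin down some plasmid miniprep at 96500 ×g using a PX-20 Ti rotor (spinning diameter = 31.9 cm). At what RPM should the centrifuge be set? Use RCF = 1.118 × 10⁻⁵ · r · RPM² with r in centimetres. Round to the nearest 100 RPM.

≈ 23300 RPM

r = 31.9 / 2 = 15.95 cm
RCF = 1.118 × 10⁻⁵ × r × N²
96,500 = 1.118 × 10⁻⁵ × 15.95 × N²
N² = 96,500 / (17.8321 × 10⁻⁵) = 541,158,921
N ≈ √541,158,921 ≈ 23,262.8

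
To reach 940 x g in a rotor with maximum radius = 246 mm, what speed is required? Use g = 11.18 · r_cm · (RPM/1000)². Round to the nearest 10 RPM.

≈ 1850 RPM

r = 246 mm = 24.6 cm
940 = 11.18 × 24.6 × (N/1000)²
(N/1000)² = 940 / 275.028 = 3.417834
N = 1000 × √3.417834 ≈ 1,848.7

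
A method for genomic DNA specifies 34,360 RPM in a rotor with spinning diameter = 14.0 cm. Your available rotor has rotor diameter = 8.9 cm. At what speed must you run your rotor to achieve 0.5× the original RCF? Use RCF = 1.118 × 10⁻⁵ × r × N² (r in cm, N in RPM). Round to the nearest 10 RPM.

Original rotor: r = 14.0 / 2 = 7 cm
RCF = 1.118 × 10⁻⁵ × r × N²
RCF_original = 1.118 × 10⁻⁵ × 7 × (34360)² = 1.118 × 10⁻⁵ × 7 × 1,180,609,600 ≈ 92,394.5 × g
Target RCF = 0.5 × 92,394.5 ≈ 46,197.2 × g
Your rotor: r = 8.9 / 2 = 4.45 cm
46,197.2 = 1.118 × 10⁻⁵ × 4.45 × N²
N² = 46,197.2 / (4.9751 × 10⁻⁵) = 928,568,270
N ≈ √928,568,270 ≈ 30,472.4

≈ 30470 RPM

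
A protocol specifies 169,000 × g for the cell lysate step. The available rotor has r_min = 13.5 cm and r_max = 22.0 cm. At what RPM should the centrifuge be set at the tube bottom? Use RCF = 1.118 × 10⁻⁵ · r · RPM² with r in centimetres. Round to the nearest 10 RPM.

Use r_max = 22.0 cm.
RCF = 1.118 × 10⁻⁵ × r × N²
169,000 = 1.118 × 10⁻⁵ × 22 × N²
N² = 169,000 / (24.596 × 10⁻⁵) = 687,103,594
N ≈ √687,103,594 ≈ 26,212.7

N ≈ 26210 RPM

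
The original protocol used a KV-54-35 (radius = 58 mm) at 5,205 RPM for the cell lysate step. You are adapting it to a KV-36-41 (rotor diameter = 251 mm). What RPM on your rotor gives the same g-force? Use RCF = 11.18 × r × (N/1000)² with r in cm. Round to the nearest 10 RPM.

Original rotor: r = 58 mm = 5.8 cm
RCF = 11.18 × r × (N/1000)²
RCF_original = 11.18 × 5.8 × (5.205)² = 11.18 × 5.8 × 27.092025 ≈ 1,756.8 × g
Your rotor: r = 251 mm / 2 = 125.5 mm = 12.55 cm
1,756.8 = 11.18 × 12.55 × (N/1000)²
(N/1000)² = 1,756.8 / 140.309 = 12.52094
N = 1000 × √12.52094 ≈ 3,538.5

3540 RPM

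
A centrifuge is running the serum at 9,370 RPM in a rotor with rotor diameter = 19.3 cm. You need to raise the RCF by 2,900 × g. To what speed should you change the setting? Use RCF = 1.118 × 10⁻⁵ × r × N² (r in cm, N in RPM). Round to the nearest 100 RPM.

10700 RPM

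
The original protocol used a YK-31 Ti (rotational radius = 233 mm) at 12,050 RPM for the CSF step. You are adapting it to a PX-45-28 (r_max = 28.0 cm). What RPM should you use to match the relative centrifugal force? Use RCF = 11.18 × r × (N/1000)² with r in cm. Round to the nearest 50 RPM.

≈ 11000 RPM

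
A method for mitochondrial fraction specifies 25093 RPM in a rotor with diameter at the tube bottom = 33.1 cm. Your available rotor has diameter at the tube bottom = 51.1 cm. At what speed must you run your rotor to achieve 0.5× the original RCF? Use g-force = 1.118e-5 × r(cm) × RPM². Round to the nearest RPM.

≈ 14280 RPM

Original rotor: r = 33.1 / 2 = 16.55 cm
RCF = 1.118 × 10⁻⁵ × r × N²
RCF_original = 1.118 × 10⁻⁵ × 16.55 × (25093)² = 1.118 × 10⁻⁵ × 16.55 × 629,658,649 ≈ 116,505.1 × g
Target RCF = 0.5 × 116,505.1 ≈ 58,252.6 × g
Your rotor: r = 51.1 / 2 = 25.55 cm
58,252.6 = 1.118 × 10⁻⁵ × 25.55 × N²
N² = 58,252.6 / (28.5649 × 10⁻⁵) = 203,930,698
N ≈ √203,930,698 ≈ 14,280.4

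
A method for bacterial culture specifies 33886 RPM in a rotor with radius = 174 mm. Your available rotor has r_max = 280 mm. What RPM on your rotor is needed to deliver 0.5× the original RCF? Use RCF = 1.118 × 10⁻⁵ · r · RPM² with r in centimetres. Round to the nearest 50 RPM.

18900 RPM

Original rotor: r = 174 mm = 17.4 cm
RCF = 1.118 × 10⁻⁵ × r × N²
RCF_original = 1.118 × 10⁻⁵ × 17.4 × (33886)² = 1.118 × 10⁻⁵ × 17.4 × 1,148,260,996 ≈ 223,373.5 × g
Target RCF = 0.5 × 223,373.5 ≈ 111,686.8 × g
Your rotor: r = 280 mm = 28.0 cm
111,686.8 = 1.118 × 10⁻⁵ × 28 × N²
N² = 111,686.8 / (31.304 × 10⁻⁵) = 356,781,242
N ≈ √356,781,242 ≈ 18,888.7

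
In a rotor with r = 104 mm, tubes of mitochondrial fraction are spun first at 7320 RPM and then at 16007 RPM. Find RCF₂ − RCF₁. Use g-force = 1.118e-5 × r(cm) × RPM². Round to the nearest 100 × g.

≈ 23600 × g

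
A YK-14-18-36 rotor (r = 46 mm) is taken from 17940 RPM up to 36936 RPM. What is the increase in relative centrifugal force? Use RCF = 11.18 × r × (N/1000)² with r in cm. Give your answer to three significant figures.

≈ 53600 × g

r = 46 mm = 4.6 cm
RCF₁ = 11.18 × 4.6 × (17.94)² = 11.18 × 4.6 × 321.8436 ≈ 16,551.8 × g
RCF₂ = 11.18 × 4.6 × (36.936)² = 11.18 × 4.6 × 1,364.268096 ≈ 70,161.6 × g
Increase = 70,161.6 − 16,551.8 = 53,609.8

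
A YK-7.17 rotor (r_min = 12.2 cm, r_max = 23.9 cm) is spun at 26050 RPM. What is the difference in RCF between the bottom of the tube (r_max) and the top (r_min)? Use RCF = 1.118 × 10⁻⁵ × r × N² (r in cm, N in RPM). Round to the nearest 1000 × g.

RCF_max = 1.118 × 10⁻⁵ × 23.9 × (26050)² = 1.118 × 10⁻⁵ × 23.9 × 678,602,500 ≈ 181,323.9 × g
RCF_min = 1.118 × 10⁻⁵ × 12.2 × (26050)² = 1.118 × 10⁻⁵ × 12.2 × 678,602,500 ≈ 92,558.7 × g
ΔRCF = 181,323.9 − 92,558.7 = 88,765.2

89000 × g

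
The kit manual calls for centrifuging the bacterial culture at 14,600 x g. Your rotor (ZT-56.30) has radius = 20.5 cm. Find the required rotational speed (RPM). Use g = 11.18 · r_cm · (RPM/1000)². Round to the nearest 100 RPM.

14,600 = 11.18 × 20.5 × (N/1000)²
(N/1000)² = 14,600 / 229.19 = 63.7026
N = 1000 × √63.7026 ≈ 7,981.4

≈ 8000 RPM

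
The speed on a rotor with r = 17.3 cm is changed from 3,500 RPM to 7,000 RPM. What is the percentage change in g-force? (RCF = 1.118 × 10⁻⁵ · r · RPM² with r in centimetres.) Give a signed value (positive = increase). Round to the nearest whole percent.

+300%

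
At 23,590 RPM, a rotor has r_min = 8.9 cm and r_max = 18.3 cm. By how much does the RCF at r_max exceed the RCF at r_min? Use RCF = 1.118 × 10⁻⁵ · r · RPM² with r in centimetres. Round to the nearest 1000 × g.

≈ 58000 ×g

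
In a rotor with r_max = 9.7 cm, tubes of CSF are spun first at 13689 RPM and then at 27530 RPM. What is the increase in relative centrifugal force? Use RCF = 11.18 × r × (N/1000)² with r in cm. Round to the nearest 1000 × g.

62000 ×g

RCF₁ = 11.18 × 9.7 × (13.689)² = 11.18 × 9.7 × 187.388721 ≈ 20,321.6 × g
RCF₂ = 11.18 × 9.7 × (27.53)² = 11.18 × 9.7 × 757.9009 ≈ 82,191.3 × g
Increase = 82,191.3 − 20,321.6 = 61,869.7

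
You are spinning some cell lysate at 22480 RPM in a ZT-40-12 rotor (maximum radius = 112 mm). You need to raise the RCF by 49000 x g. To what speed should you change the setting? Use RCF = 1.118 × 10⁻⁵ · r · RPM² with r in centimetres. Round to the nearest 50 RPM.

r = 112 mm = 11.2 cm
Current RCF = 1.118 × 10⁻⁵ × 11.2 × (22480)² = 1.118 × 10⁻⁵ × 11.2 × 505,350,400 ≈ 63,278 × g
Target RCF = 63,278 + 49,000 = 112,278 × g
N² = 112,278 / (12.5216 × 10⁻⁵) = 896,674,546
N ≈ √896,674,546 ≈ 29,944.5

29950 RPM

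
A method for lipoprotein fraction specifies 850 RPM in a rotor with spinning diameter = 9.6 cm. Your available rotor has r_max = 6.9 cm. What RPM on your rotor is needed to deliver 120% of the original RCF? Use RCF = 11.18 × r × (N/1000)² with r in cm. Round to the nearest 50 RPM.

Original rotor: r = 9.6 / 2 = 4.8 cm
RCF_original = 11.18 × 4.8 × (0.85)² = 11.18 × 4.8 × 0.7225 ≈ 38.8 × g
Target RCF = 1.2 × 38.8 ≈ 46.6 × g
46.6 = 11.18 × 6.9 × (N/1000)²
(N/1000)² = 46.6 / 77.142 = 0.6040808
N = 1000 × √0.6040808 ≈ 777.2

≈ 800 RPM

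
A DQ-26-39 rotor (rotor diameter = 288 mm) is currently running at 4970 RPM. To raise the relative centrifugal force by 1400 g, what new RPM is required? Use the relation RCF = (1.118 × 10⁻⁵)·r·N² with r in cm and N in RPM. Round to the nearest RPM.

5779 RPM

r = 288 mm / 2 = 144 mm = 14.4 cm
Current RCF = 1.118 × 10⁻⁵ × 14.4 × (4970)² = 1.118 × 10⁻⁵ × 14.4 × 24,700,900 ≈ 3,976.6 × g
Target RCF = 3,976.6 + 1,400 = 5,376.6 × g
N² = 5,376.6 / (16.0992 × 10⁻⁵) = 33,396,691
N ≈ √33,396,691 ≈ 5,779.0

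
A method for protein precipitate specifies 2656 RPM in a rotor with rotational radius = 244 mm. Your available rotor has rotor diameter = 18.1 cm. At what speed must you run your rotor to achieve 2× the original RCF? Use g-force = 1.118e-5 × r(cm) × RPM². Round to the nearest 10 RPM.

≈ 6170 RPM

Original rotor: r = 244 mm = 24.4 cm
RCF = 1.118 × 10⁻⁵ × r × N²
RCF_original = 1.118 × 10⁻⁵ × 24.4 × (2656)² = 1.118 × 10⁻⁵ × 24.4 × 7,054,336 ≈ 1,924.4 × g
Target RCF = 2 × 1,924.4 ≈ 3,848.8 × g
Your rotor: r = 18.1 / 2 = 9.05 cm
3,848.8 = 1.118 × 10⁻⁵ × 9.05 × N²
N² = 3,848.8 / (10.1179 × 10⁻⁵) = 38,039,514
N ≈ √38,039,514 ≈ 6,167.6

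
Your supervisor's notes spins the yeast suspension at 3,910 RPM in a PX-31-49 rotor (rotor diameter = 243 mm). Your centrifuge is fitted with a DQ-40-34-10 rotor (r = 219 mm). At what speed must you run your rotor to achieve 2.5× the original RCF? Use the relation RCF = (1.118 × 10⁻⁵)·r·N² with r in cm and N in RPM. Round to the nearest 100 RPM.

Original rotor: r = 243 mm / 2 = 121.5 mm = 12.15 cm
RCF_original = 1.118 × 10⁻⁵ × 12.15 × (3910)² = 1.118 × 10⁻⁵ × 12.15 × 15,288,100 ≈ 2,076.7 × g
Target RCF = 2.5 × 2,076.7 ≈ 5,191.8 × g
Your rotor: r = 219 mm = 21.9 cm
5,191.8 = 1.118 × 10⁻⁵ × 21.9 × N²
N² = 5,191.8 / (24.4842 × 10⁻⁵) = 21,204,695
N ≈ √21,204,695 ≈ 4,604.9

≈ 4600 RPM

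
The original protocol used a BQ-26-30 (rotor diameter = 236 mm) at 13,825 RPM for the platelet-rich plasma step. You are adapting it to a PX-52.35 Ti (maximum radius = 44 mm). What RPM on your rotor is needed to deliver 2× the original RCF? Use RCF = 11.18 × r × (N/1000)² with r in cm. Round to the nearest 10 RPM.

≈ 32020 RPM

Original rotor: r = 236 mm / 2 = 118 mm = 11.8 cm
RCF_original = 11.18 × 11.8 × (13.825)² = 11.18 × 11.8 × 191.130625 ≈ 25,214.7 × g
Target RCF = 2 × 25,214.7 ≈ 50,429.4 × g
Your rotor: r = 44 mm = 4.4 cm
50,429.4 = 11.18 × 4.4 × (N/1000)²
(N/1000)² = 50,429.4 / 49.192 = 1025.154
N = 1000 × √1025.154 ≈ 32,018.0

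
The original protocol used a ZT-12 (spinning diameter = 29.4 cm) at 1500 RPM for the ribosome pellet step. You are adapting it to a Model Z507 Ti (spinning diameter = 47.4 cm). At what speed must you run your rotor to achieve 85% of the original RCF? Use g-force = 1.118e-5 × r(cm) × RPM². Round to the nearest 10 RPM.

≈ 1090 RPM

Original rotor: r = 29.4 / 2 = 14.7 cm
RCF_original = 1.118 × 10⁻⁵ × 14.7 × (1500)² = 1.118 × 10⁻⁵ × 14.7 × 2,250,000 ≈ 369.8 × g
Target RCF = 0.85 × 369.8 ≈ 314.3 × g
Your rotor: r = 47.4 / 2 = 23.7 cm
314.3 = 1.118 × 10⁻⁵ × 23.7 × N²
N² = 314.3 / (26.4966 × 10⁻⁵) = 1,186,190
N ≈ √1,186,190 ≈ 1,089.1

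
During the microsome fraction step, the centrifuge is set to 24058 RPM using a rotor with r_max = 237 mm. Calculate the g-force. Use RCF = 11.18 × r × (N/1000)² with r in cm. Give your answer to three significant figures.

r = 237 mm = 23.7 cm
RCF = 11.18 × 23.7 × (24.058)² = 11.18 × 23.7 × 578.787364 ≈ 153,359 × g

153000 × g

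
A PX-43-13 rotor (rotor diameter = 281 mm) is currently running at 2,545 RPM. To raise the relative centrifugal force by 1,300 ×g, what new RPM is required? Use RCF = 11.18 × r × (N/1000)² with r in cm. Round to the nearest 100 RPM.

r = 281 mm / 2 = 140.5 mm = 14.05 cm
Current RCF = 11.18 × 14.05 × (2.545)² = 11.18 × 14.05 × 6.477025 ≈ 1,017.4 × g
Target RCF = 1,017.4 + 1,300 = 2,317.4 × g
(N/1000)² = 2,317.4 / 157.079 = 14.75309
N = 1000 × √14.75309 ≈ 3,841.0

N₂ ≈ 3800 RPM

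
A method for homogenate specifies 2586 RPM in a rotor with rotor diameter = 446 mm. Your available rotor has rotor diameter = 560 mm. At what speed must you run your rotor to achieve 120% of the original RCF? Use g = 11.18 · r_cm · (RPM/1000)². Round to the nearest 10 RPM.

2530 RPM

Original rotor: r = 446 mm / 2 = 223 mm = 22.3 cm
RCF = 11.18 × r × (N/1000)²
RCF_original = 11.18 × 22.3 × (2.586)² = 11.18 × 22.3 × 6.687396 ≈ 1,667.3 × g
Target RCF = 1.2 × 1,667.3 ≈ 2,000.8 × g
Your rotor: r = 560 mm / 2 = 280 mm = 28 cm
2,000.8 = 11.18 × 28 × (N/1000)²
(N/1000)² = 2,000.8 / 313.04 = 6.391515
N = 1000 × √6.391515 ≈ 2,528.1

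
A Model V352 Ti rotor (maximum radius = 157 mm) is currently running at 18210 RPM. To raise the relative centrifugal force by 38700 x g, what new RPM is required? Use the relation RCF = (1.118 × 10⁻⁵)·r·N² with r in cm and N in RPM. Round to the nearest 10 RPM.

r = 157 mm = 15.7 cm
Current RCF = 1.118 × 10⁻⁵ × 15.7 × (18210)² = 1.118 × 10⁻⁵ × 15.7 × 331,604,100 ≈ 58,205.1 × g
Target RCF = 58,205.1 + 38,700 = 96,905.1 × g
N² = 96,905.1 / (17.5526 × 10⁻⁵) = 552,084,022
N ≈ √552,084,022 ≈ 23,496.5

N₂ ≈ 23500 RPM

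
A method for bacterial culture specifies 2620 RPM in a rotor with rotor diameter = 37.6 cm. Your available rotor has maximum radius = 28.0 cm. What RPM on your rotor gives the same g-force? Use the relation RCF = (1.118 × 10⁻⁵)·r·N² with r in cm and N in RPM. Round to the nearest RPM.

≈ 2147 RPM

Original rotor: r = 37.6 / 2 = 18.8 cm
RCF_original = 1.118 × 10⁻⁵ × 18.8 × (2620)² = 1.118 × 10⁻⁵ × 18.8 × 6,864,400 ≈ 1,442.8 × g
1,442.8 = 1.118 × 10⁻⁵ × 28 × N²
N² = 1,442.8 / (31.304 × 10⁻⁵) = 4,608,996
N ≈ √4,608,996 ≈ 2,146.9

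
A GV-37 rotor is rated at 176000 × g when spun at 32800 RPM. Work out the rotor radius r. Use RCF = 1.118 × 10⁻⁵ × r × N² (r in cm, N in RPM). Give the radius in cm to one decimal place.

176000 = 1.118 × 10⁻⁵ × r × (32800)²
r = 176000 / (1.118 × 10⁻⁵ × 1,075,840,000) = 176000 / 12027.89 ≈ 14.633 cm

14.6 cm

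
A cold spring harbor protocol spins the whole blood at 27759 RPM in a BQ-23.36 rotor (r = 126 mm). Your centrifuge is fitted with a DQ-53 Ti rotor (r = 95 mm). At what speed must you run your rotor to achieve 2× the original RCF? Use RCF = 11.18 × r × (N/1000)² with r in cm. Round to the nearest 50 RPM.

45200 RPM

Original rotor: r = 126 mm = 12.6 cm
RCF = 11.18 × r × (N/1000)²
RCF_original = 11.18 × 12.6 × (27.759)² = 11.18 × 12.6 × 770.562081 ≈ 108,547.5 × g
Target RCF = 2 × 108,547.5 ≈ 217,095 × g
Your rotor: r = 95 mm = 9.5 cm
217,095 = 11.18 × 9.5 × (N/1000)²
(N/1000)² = 217,095 / 106.21 = 2044.017
N = 1000 × √2044.017 ≈ 45,210.8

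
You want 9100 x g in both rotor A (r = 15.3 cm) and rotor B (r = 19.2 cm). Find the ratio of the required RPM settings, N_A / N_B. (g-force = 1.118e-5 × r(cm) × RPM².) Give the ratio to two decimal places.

1.12

At fixed RCF, N ∝ 1/√r, so N_A/N_B = √(r_B/r_A) = √(19.2/15.3) = √1.254902 = 1.1202.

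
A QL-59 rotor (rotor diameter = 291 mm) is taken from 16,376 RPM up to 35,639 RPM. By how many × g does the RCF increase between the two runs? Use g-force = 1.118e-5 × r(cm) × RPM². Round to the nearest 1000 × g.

r = 291 mm / 2 = 145.5 mm = 14.55 cm
RCF₁ = 1.118 × 10⁻⁵ × 14.55 × (16376)² = 1.118 × 10⁻⁵ × 14.55 × 268,173,376 ≈ 43,623.5 × g
RCF₂ = 1.118 × 10⁻⁵ × 14.55 × (35639)² = 1.118 × 10⁻⁵ × 14.55 × 1,270,138,321 ≈ 206,612.1 × g
Increase = 206,612.1 − 43,623.5 = 162,988.6

≈ 163000 × g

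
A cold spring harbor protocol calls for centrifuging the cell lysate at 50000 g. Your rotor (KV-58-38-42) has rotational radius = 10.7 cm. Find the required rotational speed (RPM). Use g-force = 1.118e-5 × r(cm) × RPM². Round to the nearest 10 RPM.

≈ 20440 RPM

50,000 = 1.118 × 10⁻⁵ × 10.7 × N²
N² = 50,000 / (11.9626 × 10⁻⁵) = 417,969,338
N ≈ √417,969,338 ≈ 20,444.3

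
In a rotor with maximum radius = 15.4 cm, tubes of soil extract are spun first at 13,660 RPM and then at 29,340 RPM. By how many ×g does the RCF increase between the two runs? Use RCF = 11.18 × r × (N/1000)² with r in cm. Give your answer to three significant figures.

RCF₁ = 11.18 × 15.4 × (13.66)² = 11.18 × 15.4 × 186.5956 ≈ 32,126.5 × g
RCF₂ = 11.18 × 15.4 × (29.34)² = 11.18 × 15.4 × 860.8356 ≈ 148,211.8 × g
Increase = 148,211.8 − 32,126.5 = 116,085.3

≈ 116000 ×g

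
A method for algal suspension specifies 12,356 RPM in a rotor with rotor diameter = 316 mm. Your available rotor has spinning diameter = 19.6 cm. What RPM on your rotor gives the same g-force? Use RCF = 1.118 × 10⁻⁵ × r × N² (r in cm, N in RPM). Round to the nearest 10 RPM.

15690 RPM

Original rotor: r = 316 mm / 2 = 158 mm = 15.8 cm
RCF = 1.118 × 10⁻⁵ × r × N²
RCF_original = 1.118 × 10⁻⁵ × 15.8 × (12356)² = 1.118 × 10⁻⁵ × 15.8 × 152,670,736 ≈ 26,968.4 × g
Your rotor: r = 19.6 / 2 = 9.8 cm
26,968.4 = 1.118 × 10⁻⁵ × 9.8 × N²
N² = 26,968.4 / (10.9564 × 10⁻⁵) = 246,142,894
N ≈ √246,142,894 ≈ 15,688.9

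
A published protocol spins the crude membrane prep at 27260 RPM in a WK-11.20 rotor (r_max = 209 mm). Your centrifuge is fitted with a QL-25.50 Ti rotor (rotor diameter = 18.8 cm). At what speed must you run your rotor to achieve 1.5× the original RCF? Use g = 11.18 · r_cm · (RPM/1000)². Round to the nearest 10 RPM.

Original rotor: r = 209 mm = 20.9 cm
RCF = 11.18 × r × (N/1000)²
RCF_original = 11.18 × 20.9 × (27.26)² = 11.18 × 20.9 × 743.1076 ≈ 173,636 × g
Target RCF = 1.5 × 173,636 ≈ 260,454 × g
Your rotor: r = 18.8 / 2 = 9.4 cm
260,454 = 11.18 × 9.4 × (N/1000)²
(N/1000)² = 260,454 / 105.092 = 2478.343
N = 1000 × √2478.343 ≈ 49,783.0

≈ 49780 RPM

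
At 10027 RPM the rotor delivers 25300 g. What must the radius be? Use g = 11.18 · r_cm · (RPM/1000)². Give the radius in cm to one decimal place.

r ≈ 22.5 cm

25300 = 11.18 × r × (10.027)²
r = 25300 / (11.18 × 100.540729) = 25300 / 1124.045 ≈ 22.508 cm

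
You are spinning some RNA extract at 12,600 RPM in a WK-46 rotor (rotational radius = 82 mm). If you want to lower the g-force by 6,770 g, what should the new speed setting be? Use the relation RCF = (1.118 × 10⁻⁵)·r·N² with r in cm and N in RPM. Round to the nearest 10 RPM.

r = 82 mm = 8.2 cm
Current RCF = 1.118 × 10⁻⁵ × 8.2 × (12600)² = 1.118 × 10⁻⁵ × 8.2 × 158,760,000 ≈ 14,554.5 × g
Target RCF = 14,554.5 − 6,770 = 7,784.5 × g
N² = 7,784.5 / (9.1676 × 10⁻⁵) = 84,913,172
N ≈ √84,913,172 ≈ 9,214.8

N₂ ≈ 9210 RPM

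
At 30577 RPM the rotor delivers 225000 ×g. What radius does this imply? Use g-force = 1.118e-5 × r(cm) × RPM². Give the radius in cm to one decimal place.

r ≈ 21.5 cm

225000 = 1.118 × 10⁻⁵ × r × (30577)²
r = 225000 / (1.118 × 10⁻⁵ × 934,952,929) = 225000 / 10452.77 ≈ 21.525 cm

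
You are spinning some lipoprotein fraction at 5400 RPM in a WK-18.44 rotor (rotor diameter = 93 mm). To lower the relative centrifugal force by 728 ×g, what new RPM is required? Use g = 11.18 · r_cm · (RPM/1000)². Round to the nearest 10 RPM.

r = 93 mm / 2 = 46.5 mm = 4.65 cm
Current RCF = 11.18 × 4.65 × (5.4)² = 11.18 × 4.65 × 29.16 ≈ 1,515.9 × g
Target RCF = 1,515.9 − 728 = 787.9 × g
(N/1000)² = 787.9 / 51.987 = 15.15571
N = 1000 × √15.15571 ≈ 3,893.0

3890 RPM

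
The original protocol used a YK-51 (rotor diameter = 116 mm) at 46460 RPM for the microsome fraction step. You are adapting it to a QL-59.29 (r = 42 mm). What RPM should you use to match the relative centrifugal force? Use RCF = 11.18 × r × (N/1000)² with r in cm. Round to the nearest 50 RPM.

54600 RPM

Original rotor: r = 116 mm / 2 = 58 mm = 5.8 cm
RCF = 11.18 × r × (N/1000)²
RCF_original = 11.18 × 5.8 × (46.46)² = 11.18 × 5.8 × 2,158.5316 ≈ 139,967.8 × g
Your rotor: r = 42 mm = 4.2 cm
139,967.8 = 11.18 × 4.2 × (N/1000)²
(N/1000)² = 139,967.8 / 46.956 = 2980.829
N = 1000 × √2980.829 ≈ 54,597.0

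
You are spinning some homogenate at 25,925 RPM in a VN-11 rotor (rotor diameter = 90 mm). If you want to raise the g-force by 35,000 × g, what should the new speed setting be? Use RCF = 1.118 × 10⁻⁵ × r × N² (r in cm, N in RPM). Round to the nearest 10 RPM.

r = 90 mm / 2 = 45 mm = 4.5 cm
Current RCF = 1.118 × 10⁻⁵ × 4.5 × (25925)² = 1.118 × 10⁻⁵ × 4.5 × 672,105,625 ≈ 33,813.6 × g
Target RCF = 33,813.6 + 35,000 = 68,813.6 × g
N² = 68,813.6 / (5.031 × 10⁻⁵) = 1,367,791,692
N ≈ √1,367,791,692 ≈ 36,983.7

N₂ ≈ 36980 RPM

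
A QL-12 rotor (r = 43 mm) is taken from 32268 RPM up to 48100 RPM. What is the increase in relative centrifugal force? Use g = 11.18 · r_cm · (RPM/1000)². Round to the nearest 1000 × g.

r = 43 mm = 4.3 cm
RCF₁ = 11.18 × 4.3 × (32.268)² = 11.18 × 4.3 × 1,041.223824 ≈ 50,055.8 × g
RCF₂ = 11.18 × 4.3 × (48.1)² = 11.18 × 4.3 × 2,313.61 ≈ 111,224.5 × g
Increase = 111,224.5 − 50,055.8 = 61,168.7

≈ 61000 × g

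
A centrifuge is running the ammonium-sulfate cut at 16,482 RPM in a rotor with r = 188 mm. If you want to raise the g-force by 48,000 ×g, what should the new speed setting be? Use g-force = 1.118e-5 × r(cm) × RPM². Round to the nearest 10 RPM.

≈ 22360 RPM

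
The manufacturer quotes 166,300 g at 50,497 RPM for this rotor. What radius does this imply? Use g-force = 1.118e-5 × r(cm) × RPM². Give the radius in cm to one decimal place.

r ≈ 5.8 cm

RCF = 1.118 × 10⁻⁵ × r × N²
166300 = 1.118 × 10⁻⁵ × r × (50497)²
r = 166300 / (1.118 × 10⁻⁵ × 2,549,947,009) = 166300 / 28508.41 ≈ 5.833 cm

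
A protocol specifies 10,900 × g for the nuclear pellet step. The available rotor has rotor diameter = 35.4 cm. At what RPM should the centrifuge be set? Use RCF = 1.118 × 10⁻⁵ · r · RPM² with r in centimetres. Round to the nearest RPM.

r = 35.4 / 2 = 17.7 cm
10,900 = 1.118 × 10⁻⁵ × 17.7 × N²
N² = 10,900 / (19.7886 × 10⁻⁵) = 55,082,219
N ≈ √55,082,219 ≈ 7,421.7

N ≈ 7422 RPM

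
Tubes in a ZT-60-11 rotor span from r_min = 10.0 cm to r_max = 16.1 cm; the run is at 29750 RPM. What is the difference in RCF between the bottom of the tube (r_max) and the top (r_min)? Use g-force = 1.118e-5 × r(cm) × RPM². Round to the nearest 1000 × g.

RCF_max = 1.118 × 10⁻⁵ × 16.1 × (29750)² = 1.118 × 10⁻⁵ × 16.1 × 885,062,500 ≈ 159,309.5 × g
RCF_min = 1.118 × 10⁻⁵ × 10 × (29750)² = 1.118 × 10⁻⁵ × 10 × 885,062,500 ≈ 98,950 × g
ΔRCF = 159,309.5 − 98,950 = 60,359.5

60000 x g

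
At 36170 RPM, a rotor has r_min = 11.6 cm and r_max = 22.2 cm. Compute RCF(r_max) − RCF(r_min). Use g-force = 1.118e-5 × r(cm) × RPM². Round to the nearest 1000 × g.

RCF_max = 1.118 × 10⁻⁵ × 22.2 × (36170)² = 1.118 × 10⁻⁵ × 22.2 × 1,308,268,900 ≈ 324,707.1 × g
RCF_min = 1.118 × 10⁻⁵ × 11.6 × (36170)² = 1.118 × 10⁻⁵ × 11.6 × 1,308,268,900 ≈ 169,666.8 × g
ΔRCF = 324,707.1 − 169,666.8 = 155,040.3

≈ 155000 ×g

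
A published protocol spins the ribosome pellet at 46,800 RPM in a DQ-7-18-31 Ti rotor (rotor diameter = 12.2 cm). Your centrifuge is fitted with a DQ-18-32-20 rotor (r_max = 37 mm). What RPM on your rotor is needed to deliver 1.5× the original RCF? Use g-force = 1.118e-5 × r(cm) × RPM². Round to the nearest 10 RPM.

≈ 73600 RPM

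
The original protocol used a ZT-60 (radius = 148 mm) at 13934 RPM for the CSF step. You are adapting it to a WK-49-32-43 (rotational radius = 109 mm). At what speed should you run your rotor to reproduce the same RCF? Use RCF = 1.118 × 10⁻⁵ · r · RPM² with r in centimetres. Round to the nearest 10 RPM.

Original rotor: r = 148 mm = 14.8 cm
RCF_original = 1.118 × 10⁻⁵ × 14.8 × (13934)² = 1.118 × 10⁻⁵ × 14.8 × 194,156,356 ≈ 32,125.9 × g
Your rotor: r = 109 mm = 10.9 cm
32,125.9 = 1.118 × 10⁻⁵ × 10.9 × N²
N² = 32,125.9 / (12.1862 × 10⁻⁵) = 263,625,248
N ≈ √263,625,248 ≈ 16,236.5

≈ 16240 RPM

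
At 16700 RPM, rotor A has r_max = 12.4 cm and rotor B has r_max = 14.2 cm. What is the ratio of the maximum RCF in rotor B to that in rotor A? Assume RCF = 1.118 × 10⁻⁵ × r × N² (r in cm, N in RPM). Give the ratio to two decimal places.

At fixed N, RCF ∝ r, so RCF_B/RCF_A = r_B/r_A = 14.2 / 12.4 = 1.1452.

1.15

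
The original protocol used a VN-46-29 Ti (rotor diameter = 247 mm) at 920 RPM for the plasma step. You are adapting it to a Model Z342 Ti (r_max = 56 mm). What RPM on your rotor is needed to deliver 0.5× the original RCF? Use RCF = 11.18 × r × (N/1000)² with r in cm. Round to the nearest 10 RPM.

Original rotor: r = 247 mm / 2 = 123.5 mm = 12.35 cm
RCF_original = 11.18 × 12.35 × (0.92)² = 11.18 × 12.35 × 0.8464 ≈ 116.9 × g
Target RCF = 0.5 × 116.9 ≈ 58.5 × g
Your rotor: r = 56 mm = 5.6 cm
58.5 = 11.18 × 5.6 × (N/1000)²
(N/1000)² = 58.5 / 62.608 = 0.9343854
N = 1000 × √0.9343854 ≈ 966.6

≈ 970 RPM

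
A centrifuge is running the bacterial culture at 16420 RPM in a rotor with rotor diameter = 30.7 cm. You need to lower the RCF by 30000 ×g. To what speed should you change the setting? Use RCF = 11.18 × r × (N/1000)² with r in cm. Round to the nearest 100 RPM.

≈ 9700 RPM

r = 30.7 / 2 = 15.35 cm
Current RCF = 11.18 × 15.35 × (16.42)² = 11.18 × 15.35 × 269.6164 ≈ 46,269.7 × g
Target RCF = 46,269.7 − 30,000 = 16,269.7 × g
(N/1000)² = 16,269.7 / 171.613 = 94.80459
N = 1000 × √94.80459 ≈ 9,736.8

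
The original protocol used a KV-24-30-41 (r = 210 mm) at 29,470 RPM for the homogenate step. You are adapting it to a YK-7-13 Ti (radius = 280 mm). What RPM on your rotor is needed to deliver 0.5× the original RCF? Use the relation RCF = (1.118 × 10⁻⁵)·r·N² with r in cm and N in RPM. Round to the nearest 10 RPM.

18050 RPM

Original rotor: r = 210 mm = 21.0 cm
RCF = 1.118 × 10⁻⁵ × r × N²
RCF_original = 1.118 × 10⁻⁵ × 21 × (29470)² = 1.118 × 10⁻⁵ × 21 × 868,480,900 ≈ 203,901.9 × g
Target RCF = 0.5 × 203,901.9 ≈ 101,950.9 × g
Your rotor: r = 280 mm = 28.0 cm
101,950.9 = 1.118 × 10⁻⁵ × 28 × N²
N² = 101,950.9 / (31.304 × 10⁻⁵) = 325,680,105
N ≈ √325,680,105 ≈ 18,046.6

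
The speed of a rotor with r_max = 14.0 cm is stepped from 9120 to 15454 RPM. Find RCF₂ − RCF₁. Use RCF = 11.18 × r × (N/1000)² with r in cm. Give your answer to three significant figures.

≈ 24400 x g

RCF₁ = 11.18 × 14 × (9.12)² = 11.18 × 14 × 83.1744 ≈ 13,018.5 × g
RCF₂ = 11.18 × 14 × (15.454)² = 11.18 × 14 × 238.826116 ≈ 37,381.1 × g
Increase = 37,381.1 − 13,018.5 = 24,362.6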